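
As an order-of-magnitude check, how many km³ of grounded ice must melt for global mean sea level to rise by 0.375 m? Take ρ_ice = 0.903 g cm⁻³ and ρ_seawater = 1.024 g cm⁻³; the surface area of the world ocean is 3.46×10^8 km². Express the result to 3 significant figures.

Required water volume = Δh × A = 0.375 m × 3.46×10^14 m² = 1.298×10^14 m³ = 1.298×10^5 km³.
Ice volume = water volume × ρ_w/ρ_ice = 1.298×10^5 × 1024/903 = 1.47×10^5 km³.

≈ 1.47×10^5 km³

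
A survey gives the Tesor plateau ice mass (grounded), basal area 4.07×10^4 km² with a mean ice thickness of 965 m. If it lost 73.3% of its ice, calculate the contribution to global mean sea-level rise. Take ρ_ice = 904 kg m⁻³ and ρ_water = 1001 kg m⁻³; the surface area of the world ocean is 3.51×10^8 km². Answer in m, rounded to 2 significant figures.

≈ 0.074 m

Tesor: ice volume = 4.07×10^4 km² × 965 m = 3.928×10^4 km³; 0.733 × 3.928×10^4 × (904/1001) = 2.600×10^4 km³ of water.
Spread over 3.51×10^14 m² of ocean, Δh = 2.600×10^13 / 3.51×10^14 = 0.0741 m.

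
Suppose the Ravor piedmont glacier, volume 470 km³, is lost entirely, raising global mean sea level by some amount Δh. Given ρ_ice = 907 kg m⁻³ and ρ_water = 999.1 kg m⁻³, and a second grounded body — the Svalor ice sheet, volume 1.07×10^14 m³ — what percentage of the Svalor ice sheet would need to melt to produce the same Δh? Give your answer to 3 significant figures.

Equal sea-level rise means equal mass of meltwater, i.e. equal mass of ice lost.
Ice mass of Ravor: 4.263×10^14 kg; ice mass of Svalor: 9.705×10^16 kg.
Fraction required = 4.263×10^14 / 9.705×10^16 = 4.39×10^-3 → 0.439 %.

≈ 0.439 %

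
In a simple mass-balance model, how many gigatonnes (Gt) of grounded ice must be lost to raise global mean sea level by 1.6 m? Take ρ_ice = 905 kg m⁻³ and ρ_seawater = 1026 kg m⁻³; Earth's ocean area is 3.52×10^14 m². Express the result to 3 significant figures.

Required water volume = Δh × A = 1.6 m × 3.52×10^14 m² = 5.632×10^14 m³.
ρ_w = 1026 kg m⁻³, so the mass of water = 5.632×10^14 m³ × 1026 kg m⁻³ = 5.778×10^17 kg = 5.78×10^5 Gt (and the same mass of ice, by conservation).

≈ 5.78×10^5 Gt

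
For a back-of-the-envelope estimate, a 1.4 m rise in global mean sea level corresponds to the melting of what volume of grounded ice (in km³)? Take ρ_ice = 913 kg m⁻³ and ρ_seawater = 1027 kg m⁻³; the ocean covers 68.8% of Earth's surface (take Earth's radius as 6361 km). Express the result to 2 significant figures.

Required water volume = Δh × A = 1.4 m × 3.50×10^14 m² = 4.898×10^14 m³ = 4.898×10^5 km³.
Ice volume = water volume × ρ_w/ρ_ice = 4.898×10^5 × 1027/913 = 5.5×10^5 km³.

≈ 5.5×10^5 km³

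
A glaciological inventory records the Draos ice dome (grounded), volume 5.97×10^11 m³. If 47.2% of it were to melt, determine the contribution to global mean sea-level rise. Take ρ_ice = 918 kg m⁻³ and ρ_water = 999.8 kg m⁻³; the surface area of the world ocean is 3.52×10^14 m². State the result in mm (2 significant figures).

≈ 0.74 mm

Draos: 0.472 × 5.97×10^11 m³ × (918/999.8) = 2.587×10^11 m³ of water.
Spread over 3.52×10^14 m² of ocean, Δh = 2.587×10^11 / 3.52×10^14 = 7.35×10^-4 m = 0.74 mm.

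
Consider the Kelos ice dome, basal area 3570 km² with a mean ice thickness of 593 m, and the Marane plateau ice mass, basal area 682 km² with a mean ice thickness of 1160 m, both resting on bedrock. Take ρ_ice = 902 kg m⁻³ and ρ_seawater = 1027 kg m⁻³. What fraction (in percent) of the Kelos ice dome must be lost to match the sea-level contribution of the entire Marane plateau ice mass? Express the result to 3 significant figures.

Equal sea-level rise means equal mass of meltwater, i.e. equal mass of ice lost.
Ice mass of Marane: 7.136×10^14 kg; ice mass of Kelos: 1.910×10^15 kg.
Fraction required = 7.136×10^14 / 1.910×10^15 = 0.374 → 37.4 %.

≈ 37.4 %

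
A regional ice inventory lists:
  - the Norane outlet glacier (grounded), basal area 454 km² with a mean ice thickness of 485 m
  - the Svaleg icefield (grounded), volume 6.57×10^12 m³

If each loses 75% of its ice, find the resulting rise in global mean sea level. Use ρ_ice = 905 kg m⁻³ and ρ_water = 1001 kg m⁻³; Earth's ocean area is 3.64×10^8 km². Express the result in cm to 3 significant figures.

Norane: ice volume = 454 km² × 485 m = 220.2 km³; 0.75 × 220.2 × (905/1001) = 149.3 km³ of water.
Svaleg: 0.75 × 6.57×10^12 m³ × (905/1001) = 4.455×10^12 m³ of water.
Total added water ≈ 4.604×10^12 m³ over 3.64×10^14 m² → Δh = 0.0126 m = 1.26 cm.

≈ 1.26 cm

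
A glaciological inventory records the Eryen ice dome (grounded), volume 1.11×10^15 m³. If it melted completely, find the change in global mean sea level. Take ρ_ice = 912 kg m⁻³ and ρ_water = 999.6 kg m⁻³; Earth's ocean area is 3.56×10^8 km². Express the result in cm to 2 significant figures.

≈ 280 cm

Eryen: 1.11×10^15 m³ × (912/999.6) = 1.013×10^15 m³ of water.
Spread over 3.56×10^14 m² of ocean, Δh = 1.013×10^15 / 3.56×10^14 = 2.84 m = 280 cm.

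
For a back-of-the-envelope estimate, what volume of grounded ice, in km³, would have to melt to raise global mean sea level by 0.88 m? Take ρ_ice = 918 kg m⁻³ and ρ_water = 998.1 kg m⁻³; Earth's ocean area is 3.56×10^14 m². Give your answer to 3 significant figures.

≈ 3.41×10^5 km³

Required water volume = Δh × A = 0.88 m × 3.56×10^14 m² = 3.133×10^14 m³ = 3.133×10^5 km³.
Ice volume = water volume × ρ_w/ρ_ice = 3.133×10^5 × 998.1/918 = 3.41×10^5 km³.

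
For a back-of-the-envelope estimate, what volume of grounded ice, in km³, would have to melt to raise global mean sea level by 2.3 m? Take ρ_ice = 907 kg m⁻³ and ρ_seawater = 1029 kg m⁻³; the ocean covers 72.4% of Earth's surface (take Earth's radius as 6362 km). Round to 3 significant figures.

Required water volume = Δh × A = 2.3 m × 3.68×10^14 m² = 8.470×10^14 m³ = 8.470×10^5 km³.
Ice volume = water volume × ρ_w/ρ_ice = 8.470×10^5 × 1029/907 = 9.61×10^5 km³.

≈ 9.61×10^5 km³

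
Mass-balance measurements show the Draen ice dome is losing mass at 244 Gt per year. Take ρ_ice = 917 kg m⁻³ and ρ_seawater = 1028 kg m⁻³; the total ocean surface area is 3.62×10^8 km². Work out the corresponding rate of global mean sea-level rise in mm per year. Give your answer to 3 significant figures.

ρ_w = 1028 kg m⁻³. Annual water volume added = 244 Gt / ρ_w = 2.440×10^14 kg / 1028 kg m⁻³ = 2.374×10^11 m³.
Δh per year = 2.374×10^11 / 3.62×10^14 = 6.56×10^-4 m = 0.656 mm.

≈ 0.656 mm/yr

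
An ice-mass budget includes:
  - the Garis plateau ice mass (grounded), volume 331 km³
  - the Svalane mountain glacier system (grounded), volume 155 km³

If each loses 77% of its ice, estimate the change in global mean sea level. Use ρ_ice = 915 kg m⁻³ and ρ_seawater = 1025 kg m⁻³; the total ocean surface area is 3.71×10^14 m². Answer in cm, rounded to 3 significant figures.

≈ 0.0900 cm

Garis: 0.77 × 331 km³ × (915/1025) = 227.5 km³ of water.
Svalane: 0.77 × 155 km³ × (915/1025) = 106.5 km³ of water.
Total added water ≈ 3.341×10^11 m³ over 3.71×10^14 m² → Δh = 9.00×10^-4 m = 0.0900 cm.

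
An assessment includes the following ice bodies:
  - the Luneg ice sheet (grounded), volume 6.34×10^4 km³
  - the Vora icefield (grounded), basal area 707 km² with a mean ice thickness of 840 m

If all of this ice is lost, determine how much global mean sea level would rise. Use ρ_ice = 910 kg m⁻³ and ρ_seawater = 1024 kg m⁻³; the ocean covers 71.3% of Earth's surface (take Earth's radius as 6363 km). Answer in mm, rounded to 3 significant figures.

≈ 157 mm

Luneg: 6.34×10^4 km³ × (910/1024) = 5.634×10^4 km³ of water.
Vora: ice volume = 707 km² × 840 m = 593.9 km³; 593.9 × (910/1024) = 527.8 km³ of water.
Total added water ≈ 5.687×10^13 m³ over 3.63×10^14 m² → Δh = 0.157 m = 157 mm.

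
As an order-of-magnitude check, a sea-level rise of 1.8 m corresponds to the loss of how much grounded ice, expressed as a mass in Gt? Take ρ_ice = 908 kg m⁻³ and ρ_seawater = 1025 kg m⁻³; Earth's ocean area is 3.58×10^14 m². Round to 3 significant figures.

Required water volume = Δh × A = 1.8 m × 3.58×10^14 m² = 6.444×10^14 m³.
ρ_w = 1025 kg m⁻³, so the mass of water = 6.444×10^14 m³ × 1025 kg m⁻³ = 6.605×10^17 kg = 6.61×10^5 Gt (and the same mass of ice, by conservation).

≈ 6.61×10^5 Gt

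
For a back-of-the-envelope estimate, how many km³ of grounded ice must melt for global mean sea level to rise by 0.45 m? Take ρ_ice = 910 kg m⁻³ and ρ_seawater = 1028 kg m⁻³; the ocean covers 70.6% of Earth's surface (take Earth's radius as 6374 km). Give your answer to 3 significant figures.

≈ 1.83×10^5 km³

Required water volume = Δh × A = 0.45 m × 3.60×10^14 m² = 1.622×10^14 m³ = 1.622×10^5 km³.
Ice volume = water volume × ρ_w/ρ_ice = 1.622×10^5 × 1028/910 = 1.83×10^5 km³.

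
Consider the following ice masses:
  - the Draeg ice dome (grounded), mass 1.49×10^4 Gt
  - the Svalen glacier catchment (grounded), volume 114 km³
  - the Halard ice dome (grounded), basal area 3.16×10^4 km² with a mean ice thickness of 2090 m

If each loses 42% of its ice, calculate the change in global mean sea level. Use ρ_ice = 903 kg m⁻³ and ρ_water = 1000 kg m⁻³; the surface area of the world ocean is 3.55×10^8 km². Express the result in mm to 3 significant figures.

Draeg: 0.42 × 1.49×10^4 Gt = 6.258×10^15 kg; dividing by ρ_w = 1000 kg m⁻³ gives 6.258×10^12 m³ of water.
Svalen: 0.42 × 114 km³ × (903/1000) = 43.24 km³ of water.
Halard: ice volume = 3.16×10^4 km² × 2090 m = 6.604×10^4 km³; 0.42 × 6.604×10^4 × (903/1000) = 2.505×10^4 km³ of water.
Total added water ≈ 3.135×10^13 m³ over 3.55×10^14 m² → Δh = 0.0883 m = 88.3 mm.

≈ 88.3 mm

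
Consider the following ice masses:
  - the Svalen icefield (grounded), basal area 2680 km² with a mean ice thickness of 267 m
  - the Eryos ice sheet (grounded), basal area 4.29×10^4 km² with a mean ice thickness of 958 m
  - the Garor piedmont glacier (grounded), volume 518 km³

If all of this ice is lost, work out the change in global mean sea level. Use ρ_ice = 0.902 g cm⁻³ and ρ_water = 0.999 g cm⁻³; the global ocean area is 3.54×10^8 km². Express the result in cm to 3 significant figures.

≈ 10.8 cm

Svalen: ice volume = 2680 km² × 267 m = 715.6 km³; 715.6 × (902/999) = 646.1 km³ of water.
Eryos: ice volume = 4.29×10^4 km² × 958 m = 4.110×10^4 km³; 4.110×10^4 × (902/999) = 3.711×10^4 km³ of water.
Garor: 518 km³ × (902/999) = 467.7 km³ of water.
Total added water ≈ 3.822×10^13 m³ over 3.54×10^14 m² → Δh = 0.108 m = 10.8 cm.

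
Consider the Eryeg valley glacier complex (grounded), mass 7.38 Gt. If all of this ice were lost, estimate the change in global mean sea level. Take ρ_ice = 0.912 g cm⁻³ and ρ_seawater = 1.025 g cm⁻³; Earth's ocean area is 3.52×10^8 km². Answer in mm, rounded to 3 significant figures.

≈ 0.0205 mm

Eryeg: 7.38 Gt = 7.380×10^12 kg; dividing by ρ_w = 1.025 g cm⁻³ = 1025 kg m⁻³ gives 7.200×10^9 m³ of water.
Spread over 3.52×10^14 m² of ocean, Δh = 7.200×10^9 / 3.52×10^14 = 2.05×10^-5 m = 0.0205 mm.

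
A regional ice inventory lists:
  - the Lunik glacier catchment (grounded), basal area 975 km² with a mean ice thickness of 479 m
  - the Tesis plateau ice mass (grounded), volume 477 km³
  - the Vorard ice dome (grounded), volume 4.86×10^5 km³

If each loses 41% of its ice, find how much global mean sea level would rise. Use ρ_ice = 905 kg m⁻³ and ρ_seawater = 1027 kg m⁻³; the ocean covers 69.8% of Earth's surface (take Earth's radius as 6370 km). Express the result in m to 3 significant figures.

Lunik: ice volume = 975 km² × 479 m = 467.0 km³; 0.41 × 467.0 × (905/1027) = 168.7 km³ of water.
Tesis: 0.41 × 477 km³ × (905/1027) = 172.3 km³ of water.
Vorard: 0.41 × 4.86×10^5 km³ × (905/1027) = 1.756×10^5 km³ of water.
Total added water ≈ 1.759×10^14 m³ over 3.56×10^14 m² → Δh = 0.494 m.

≈ 0.494 m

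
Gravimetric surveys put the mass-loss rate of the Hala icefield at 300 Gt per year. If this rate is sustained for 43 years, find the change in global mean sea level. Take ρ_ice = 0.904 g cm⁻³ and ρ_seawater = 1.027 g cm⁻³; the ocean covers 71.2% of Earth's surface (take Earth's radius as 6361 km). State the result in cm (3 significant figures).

≈ 3.47 cm

Total mass lost = 300 Gt/yr × 43 yr = 1.290×10^4 Gt = 1.290×10^16 kg.
ρ_w = 1.027 g cm⁻³ = 1027 kg m⁻³, so water volume = 1.290×10^16 / 1027 = 1.256×10^13 m³.
Δh = 1.256×10^13 / 3.62×10^14 = 0.0347 m = 3.47 cm.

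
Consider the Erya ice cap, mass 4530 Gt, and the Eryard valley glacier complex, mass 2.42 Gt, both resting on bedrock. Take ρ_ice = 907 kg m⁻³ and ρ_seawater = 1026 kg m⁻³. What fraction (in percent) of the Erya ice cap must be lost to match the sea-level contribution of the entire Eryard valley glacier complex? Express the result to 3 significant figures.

Equal sea-level rise means equal mass of meltwater, i.e. equal mass of ice lost.
Ice mass of Eryard: 2.420×10^12 kg; ice mass of Erya: 4.530×10^15 kg.
Fraction required = 2.420×10^12 / 4.530×10^15 = 5.34×10^-4 → 0.0534 %.

≈ 0.0534 %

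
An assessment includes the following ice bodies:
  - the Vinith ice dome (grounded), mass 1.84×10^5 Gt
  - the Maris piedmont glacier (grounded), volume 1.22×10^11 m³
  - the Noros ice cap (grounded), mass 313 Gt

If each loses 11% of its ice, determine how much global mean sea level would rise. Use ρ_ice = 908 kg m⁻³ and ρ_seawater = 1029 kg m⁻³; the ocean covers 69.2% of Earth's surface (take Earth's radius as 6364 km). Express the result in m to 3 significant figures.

≈ 0.0560 m

Vinith: 0.11 × 1.84×10^5 Gt = 2.024×10^16 kg; dividing by ρ_w = 1029 kg m⁻³ gives 1.967×10^13 m³ of water.
Maris: 0.11 × 1.22×10^11 m³ × (908/1029) = 1.184×10^10 m³ of water.
Noros: 0.11 × 313 Gt = 3.443×10^13 kg; dividing by ρ_w = 1029 kg m⁻³ gives 3.346×10^10 m³ of water.
Total added water ≈ 1.971×10^13 m³ over 3.52×10^14 m² → Δh = 0.0560 m.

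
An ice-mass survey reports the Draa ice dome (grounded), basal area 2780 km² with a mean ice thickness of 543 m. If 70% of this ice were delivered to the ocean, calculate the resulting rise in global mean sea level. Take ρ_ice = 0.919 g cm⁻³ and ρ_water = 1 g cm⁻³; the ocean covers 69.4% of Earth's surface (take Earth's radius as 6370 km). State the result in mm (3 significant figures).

≈ 2.74 mm

Draa: ice volume = 2780 km² × 543 m = 1510 km³; 0.7 × 1510 × (919/1000) = 971.1 km³ of water.
Spread over 3.54×10^14 m² of ocean, Δh = 9.711×10^11 / 3.54×10^14 = 2.74×10^-3 m = 2.74 mm.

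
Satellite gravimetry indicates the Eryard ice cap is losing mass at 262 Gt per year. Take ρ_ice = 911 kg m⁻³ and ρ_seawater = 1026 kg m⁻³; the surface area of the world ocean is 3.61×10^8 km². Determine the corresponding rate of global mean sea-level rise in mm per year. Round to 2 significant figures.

ρ_w = 1026 kg m⁻³. Annual water volume added = 262 Gt / ρ_w = 2.620×10^14 kg / 1026 kg m⁻³ = 2.554×10^11 m³.
Δh per year = 2.554×10^11 / 3.61×10^14 = 7.07×10^-4 m = 0.71 mm.

≈ 0.71 mm/yr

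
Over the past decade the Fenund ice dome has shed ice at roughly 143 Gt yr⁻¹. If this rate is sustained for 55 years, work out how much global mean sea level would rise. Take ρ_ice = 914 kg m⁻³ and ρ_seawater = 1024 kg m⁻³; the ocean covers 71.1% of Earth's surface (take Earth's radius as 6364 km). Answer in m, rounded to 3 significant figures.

Total mass lost = 143 Gt/yr × 55 yr = 7865 Gt = 7.865×10^15 kg.
ρ_w = 1024 kg m⁻³, so water volume = 7.865×10^15 / 1024 = 7.681×10^12 m³.
Δh = 7.681×10^12 / 3.62×10^14 = 0.0212 m.

≈ 0.0212 m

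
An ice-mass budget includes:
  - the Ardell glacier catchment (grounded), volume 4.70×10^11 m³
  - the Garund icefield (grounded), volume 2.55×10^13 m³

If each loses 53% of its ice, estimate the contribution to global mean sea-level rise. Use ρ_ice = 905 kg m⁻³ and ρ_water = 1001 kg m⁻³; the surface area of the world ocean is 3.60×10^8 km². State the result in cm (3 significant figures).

≈ 3.46 cm

Ardell: 0.53 × 4.70×10^11 m³ × (905/1001) = 2.252×10^11 m³ of water.
Garund: 0.53 × 2.55×10^13 m³ × (905/1001) = 1.222×10^13 m³ of water.
Total added water ≈ 1.244×10^13 m³ over 3.60×10^14 m² → Δh = 0.0346 m = 3.46 cm.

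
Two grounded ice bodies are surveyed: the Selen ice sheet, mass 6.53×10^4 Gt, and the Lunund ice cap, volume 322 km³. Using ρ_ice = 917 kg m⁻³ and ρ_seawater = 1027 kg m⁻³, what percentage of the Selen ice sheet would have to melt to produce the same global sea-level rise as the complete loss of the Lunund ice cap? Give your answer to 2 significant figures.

Equal sea-level rise means equal mass of meltwater, i.e. equal mass of ice lost.
Ice mass of Lunund: 2.953×10^14 kg; ice mass of Selen: 6.530×10^16 kg.
Fraction required = 2.953×10^14 / 6.530×10^16 = 4.52×10^-3 → 0.45 %.

≈ 0.45 %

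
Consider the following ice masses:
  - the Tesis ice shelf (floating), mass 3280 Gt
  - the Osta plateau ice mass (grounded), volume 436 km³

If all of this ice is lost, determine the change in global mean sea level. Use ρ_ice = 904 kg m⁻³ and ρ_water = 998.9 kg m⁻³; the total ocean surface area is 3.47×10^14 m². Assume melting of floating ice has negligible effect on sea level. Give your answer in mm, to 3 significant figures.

The Tesis ice shelf is floating and already displaces its own weight of water, so its melt adds essentially nothing to sea level.
Osta: 436 km³ × (904/998.9) = 394.6 km³ of water.
Total added water ≈ 3.946×10^11 m³ over 3.47×10^14 m² → Δh = 1.14×10^-3 m = 1.14 mm.

≈ 1.14 mm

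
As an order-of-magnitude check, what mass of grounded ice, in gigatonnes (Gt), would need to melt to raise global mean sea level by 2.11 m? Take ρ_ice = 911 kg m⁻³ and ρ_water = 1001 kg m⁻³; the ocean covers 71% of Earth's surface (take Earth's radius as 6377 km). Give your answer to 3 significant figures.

Required water volume = Δh × A = 2.11 m × 3.63×10^14 m² = 7.656×10^14 m³.
ρ_w = 1001 kg m⁻³, so the mass of water = 7.656×10^14 m³ × 1001 kg m⁻³ = 7.663×10^17 kg = 7.66×10^5 Gt (and the same mass of ice, by conservation).

≈ 7.66×10^5 Gt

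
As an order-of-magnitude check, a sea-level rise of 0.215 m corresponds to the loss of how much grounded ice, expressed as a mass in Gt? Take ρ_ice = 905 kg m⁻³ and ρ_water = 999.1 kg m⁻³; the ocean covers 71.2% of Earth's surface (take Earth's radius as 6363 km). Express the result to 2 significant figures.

Required water volume = Δh × A = 0.215 m × 3.62×10^14 m² = 7.788×10^13 m³.
ρ_w = 999.1 kg m⁻³, so the mass of water = 7.788×10^13 m³ × 999.1 kg m⁻³ = 7.781×10^16 kg = 7.8×10^4 Gt (and the same mass of ice, by conservation).

≈ 7.8×10^4 Gt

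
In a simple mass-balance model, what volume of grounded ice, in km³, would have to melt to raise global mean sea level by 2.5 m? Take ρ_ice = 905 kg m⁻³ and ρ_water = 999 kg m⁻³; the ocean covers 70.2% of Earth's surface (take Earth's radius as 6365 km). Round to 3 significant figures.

≈ 9.86×10^5 km³

Required water volume = Δh × A = 2.5 m × 3.57×10^14 m² = 8.935×10^14 m³ = 8.935×10^5 km³.
Ice volume = water volume × ρ_w/ρ_ice = 8.935×10^5 × 999/905 = 9.86×10^5 km³.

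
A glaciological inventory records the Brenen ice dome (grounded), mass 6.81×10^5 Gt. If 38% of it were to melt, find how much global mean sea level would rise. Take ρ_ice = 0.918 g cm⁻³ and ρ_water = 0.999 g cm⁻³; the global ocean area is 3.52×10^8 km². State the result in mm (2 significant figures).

Brenen: 0.38 × 6.81×10^5 Gt = 2.588×10^17 kg; dividing by ρ_w = 0.999 g cm⁻³ = 999 kg m⁻³ gives 2.590×10^14 m³ of water.
Spread over 3.52×10^14 m² of ocean, Δh = 2.590×10^14 / 3.52×10^14 = 0.736 m = 740 mm.

≈ 740 mm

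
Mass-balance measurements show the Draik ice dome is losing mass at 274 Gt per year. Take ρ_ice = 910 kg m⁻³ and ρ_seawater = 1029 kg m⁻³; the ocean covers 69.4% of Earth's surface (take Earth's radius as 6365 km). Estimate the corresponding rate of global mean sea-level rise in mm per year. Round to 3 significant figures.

ρ_w = 1029 kg m⁻³. Annual water volume added = 274 Gt / ρ_w = 2.740×10^14 kg / 1029 kg m⁻³ = 2.663×10^11 m³.
Δh per year = 2.663×10^11 / 3.53×10^14 = 7.54×10^-4 m = 0.754 mm.

≈ 0.754 mm/yr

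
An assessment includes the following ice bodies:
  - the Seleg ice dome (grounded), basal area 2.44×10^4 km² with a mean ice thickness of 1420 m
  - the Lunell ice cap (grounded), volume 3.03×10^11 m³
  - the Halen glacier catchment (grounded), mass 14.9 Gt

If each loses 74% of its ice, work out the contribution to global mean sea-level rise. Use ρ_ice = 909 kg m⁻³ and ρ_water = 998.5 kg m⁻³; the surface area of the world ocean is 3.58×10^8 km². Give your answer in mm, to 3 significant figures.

≈ 65.8 mm

Seleg: ice volume = 2.44×10^4 km² × 1420 m = 3.465×10^4 km³; 0.74 × 3.465×10^4 × (909/998.5) = 2.334×10^4 km³ of water.
Lunell: 0.74 × 3.03×10^11 m³ × (909/998.5) = 2.041×10^11 m³ of water.
Halen: 0.74 × 14.9 Gt = 1.103×10^13 kg; dividing by ρ_w = 998.5 kg m⁻³ gives 1.104×10^10 m³ of water.
Total added water ≈ 2.356×10^13 m³ over 3.58×10^14 m² → Δh = 0.0658 m = 65.8 mm.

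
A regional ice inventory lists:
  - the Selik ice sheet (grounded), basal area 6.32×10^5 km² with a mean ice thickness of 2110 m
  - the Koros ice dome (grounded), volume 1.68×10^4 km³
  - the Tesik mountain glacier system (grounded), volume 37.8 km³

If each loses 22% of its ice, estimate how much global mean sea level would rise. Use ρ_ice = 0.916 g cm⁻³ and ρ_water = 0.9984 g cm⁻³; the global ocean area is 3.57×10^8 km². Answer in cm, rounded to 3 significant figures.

≈ 76.3 cm

Selik: ice volume = 6.32×10^5 km² × 2110 m = 1.334×10^6 km³; 0.22 × 1.334×10^6 × (916/998.4) = 2.692×10^5 km³ of water.
Koros: 0.22 × 1.68×10^4 km³ × (916/998.4) = 3391 km³ of water.
Tesik: 0.22 × 37.8 km³ × (916/998.4) = 7.630 km³ of water.
Total added water ≈ 2.726×10^14 m³ over 3.57×10^14 m² → Δh = 0.763 m = 76.3 cm.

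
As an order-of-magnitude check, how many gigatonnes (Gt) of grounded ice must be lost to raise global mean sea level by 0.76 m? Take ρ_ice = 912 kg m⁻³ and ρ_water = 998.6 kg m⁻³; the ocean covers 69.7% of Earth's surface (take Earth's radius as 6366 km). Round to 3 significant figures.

≈ 2.69×10^5 Gt

Required water volume = Δh × A = 0.76 m × 3.55×10^14 m² = 2.698×10^14 m³.
ρ_w = 998.6 kg m⁻³, so the mass of water = 2.698×10^14 m³ × 998.6 kg m⁻³ = 2.694×10^17 kg = 2.69×10^5 Gt (and the same mass of ice, by conservation).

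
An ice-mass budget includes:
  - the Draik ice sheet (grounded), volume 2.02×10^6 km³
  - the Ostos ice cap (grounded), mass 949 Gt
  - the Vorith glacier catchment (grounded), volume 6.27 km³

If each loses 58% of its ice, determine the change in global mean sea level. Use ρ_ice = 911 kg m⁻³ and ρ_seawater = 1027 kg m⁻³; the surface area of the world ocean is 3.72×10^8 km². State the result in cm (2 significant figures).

≈ 280 cm

Draik: 0.58 × 2.02×10^6 km³ × (911/1027) = 1.039×10^6 km³ of water.
Ostos: 0.58 × 949 Gt = 5.504×10^14 kg; dividing by ρ_w = 1027 kg m⁻³ gives 5.359×10^11 m³ of water.
Vorith: 0.58 × 6.27 km³ × (911/1027) = 3.226 km³ of water.
Total added water ≈ 1.040×10^15 m³ over 3.72×10^14 m² → Δh = 2.80 m = 280 cm.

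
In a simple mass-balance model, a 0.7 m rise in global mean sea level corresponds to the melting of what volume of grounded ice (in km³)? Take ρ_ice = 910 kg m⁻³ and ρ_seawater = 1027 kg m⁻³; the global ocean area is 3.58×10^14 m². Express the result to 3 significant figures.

Required water volume = Δh × A = 0.7 m × 3.58×10^14 m² = 2.506×10^14 m³ = 2.506×10^5 km³.
Ice volume = water volume × ρ_w/ρ_ice = 2.506×10^5 × 1027/910 = 2.83×10^5 km³.

≈ 2.83×10^5 km³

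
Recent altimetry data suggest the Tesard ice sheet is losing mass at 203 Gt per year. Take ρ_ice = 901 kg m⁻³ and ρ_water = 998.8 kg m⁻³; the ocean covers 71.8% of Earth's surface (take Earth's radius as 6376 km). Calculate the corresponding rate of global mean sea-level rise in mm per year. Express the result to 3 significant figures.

≈ 0.554 mm/yr

ρ_w = 998.8 kg m⁻³. Annual water volume added = 203 Gt / ρ_w = 2.030×10^14 kg / 998.8 kg m⁻³ = 2.032×10^11 m³.
Δh per year = 2.032×10^11 / 3.67×10^14 = 5.54×10^-4 m = 0.554 mm.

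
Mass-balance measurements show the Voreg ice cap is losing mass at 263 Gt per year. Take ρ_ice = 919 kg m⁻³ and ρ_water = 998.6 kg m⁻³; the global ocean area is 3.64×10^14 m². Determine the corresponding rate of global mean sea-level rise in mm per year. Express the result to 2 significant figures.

ρ_w = 998.6 kg m⁻³. Annual water volume added = 263 Gt / ρ_w = 2.630×10^14 kg / 998.6 kg m⁻³ = 2.634×10^11 m³.
Δh per year = 2.634×10^11 / 3.64×10^14 = 7.24×10^-4 m = 0.72 mm.

≈ 0.72 mm/yr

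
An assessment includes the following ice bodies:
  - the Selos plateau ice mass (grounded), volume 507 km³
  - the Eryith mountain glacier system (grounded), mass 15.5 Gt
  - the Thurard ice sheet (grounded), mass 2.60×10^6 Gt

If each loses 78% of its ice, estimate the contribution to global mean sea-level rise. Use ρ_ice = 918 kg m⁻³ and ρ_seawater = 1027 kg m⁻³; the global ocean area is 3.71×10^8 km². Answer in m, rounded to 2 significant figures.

Selos: 0.78 × 507 km³ × (918/1027) = 353.5 km³ of water.
Eryith: 0.78 × 15.5 Gt = 1.209×10^13 kg; dividing by ρ_w = 1027 kg m⁻³ gives 1.177×10^10 m³ of water.
Thurard: 0.78 × 2.60×10^6 Gt = 2.028×10^18 kg; dividing by ρ_w = 1027 kg m⁻³ gives 1.975×10^15 m³ of water.
Total added water ≈ 1.975×10^15 m³ over 3.71×10^14 m² → Δh = 5.32 m.

≈ 5.3 m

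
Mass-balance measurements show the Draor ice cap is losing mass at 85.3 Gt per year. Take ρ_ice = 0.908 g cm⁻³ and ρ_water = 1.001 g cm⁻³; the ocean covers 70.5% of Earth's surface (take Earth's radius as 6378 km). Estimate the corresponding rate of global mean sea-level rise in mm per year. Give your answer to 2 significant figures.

ρ_w = 1.001 g cm⁻³ = 1001 kg m⁻³. Annual water volume added = 85.3 Gt / ρ_w = 8.530×10^13 kg / 1001 kg m⁻³ = 8.521×10^10 m³.
Δh per year = 8.521×10^10 / 3.60×10^14 = 2.36×10^-4 m = 0.24 mm.

≈ 0.24 mm/yr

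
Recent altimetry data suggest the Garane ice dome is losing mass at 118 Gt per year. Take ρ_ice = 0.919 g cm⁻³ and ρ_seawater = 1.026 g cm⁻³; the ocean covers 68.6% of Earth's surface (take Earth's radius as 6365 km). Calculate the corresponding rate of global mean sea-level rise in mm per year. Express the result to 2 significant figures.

ρ_w = 1.026 g cm⁻³ = 1026 kg m⁻³. Annual water volume added = 118 Gt / ρ_w = 1.180×10^14 kg / 1026 kg m⁻³ = 1.150×10^11 m³.
Δh per year = 1.150×10^11 / 3.49×10^14 = 3.29×10^-4 m = 0.33 mm.

≈ 0.33 mm/yr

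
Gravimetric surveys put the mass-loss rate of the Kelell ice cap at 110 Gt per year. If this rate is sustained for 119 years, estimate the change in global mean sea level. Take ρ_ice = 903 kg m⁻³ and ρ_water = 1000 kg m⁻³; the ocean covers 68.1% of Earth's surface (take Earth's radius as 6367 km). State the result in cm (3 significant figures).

≈ 3.77 cm

Total mass lost = 110 Gt/yr × 119 yr = 1.309×10^4 Gt = 1.309×10^16 kg.
ρ_w = 1000 kg m⁻³, so water volume = 1.309×10^16 / 1000 = 1.309×10^13 m³.
Δh = 1.309×10^13 / 3.47×10^14 = 0.0377 m = 3.77 cm.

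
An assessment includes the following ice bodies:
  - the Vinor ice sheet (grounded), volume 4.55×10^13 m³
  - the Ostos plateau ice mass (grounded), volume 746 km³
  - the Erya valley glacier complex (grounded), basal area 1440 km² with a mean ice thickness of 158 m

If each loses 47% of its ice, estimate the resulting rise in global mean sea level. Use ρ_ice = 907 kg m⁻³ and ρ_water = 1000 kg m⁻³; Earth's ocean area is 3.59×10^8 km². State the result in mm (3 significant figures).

Vinor: 0.47 × 4.55×10^13 m³ × (907/1000) = 1.940×10^13 m³ of water.
Ostos: 0.47 × 746 km³ × (907/1000) = 318.0 km³ of water.
Erya: ice volume = 1440 km² × 158 m = 227.5 km³; 0.47 × 227.5 × (907/1000) = 96.99 km³ of water.
Total added water ≈ 1.981×10^13 m³ over 3.59×10^14 m² → Δh = 0.0552 m = 55.2 mm.

≈ 55.2 mm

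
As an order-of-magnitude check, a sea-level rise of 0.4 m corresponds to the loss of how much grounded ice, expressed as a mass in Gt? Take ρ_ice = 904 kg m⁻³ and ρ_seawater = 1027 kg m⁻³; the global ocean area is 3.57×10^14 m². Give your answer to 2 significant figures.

≈ 1.5×10^5 Gt

Required water volume = Δh × A = 0.4 m × 3.57×10^14 m² = 1.428×10^14 m³.
ρ_w = 1027 kg m⁻³, so the mass of water = 1.428×10^14 m³ × 1027 kg m⁻³ = 1.467×10^17 kg = 1.5×10^5 Gt (and the same mass of ice, by conservation).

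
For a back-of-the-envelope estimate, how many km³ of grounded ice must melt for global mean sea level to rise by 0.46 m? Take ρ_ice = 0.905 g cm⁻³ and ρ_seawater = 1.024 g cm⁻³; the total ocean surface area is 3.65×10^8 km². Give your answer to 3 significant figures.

Required water volume = Δh × A = 0.46 m × 3.65×10^14 m² = 1.679×10^14 m³ = 1.679×10^5 km³.
Ice volume = water volume × ρ_w/ρ_ice = 1.679×10^5 × 1024/905 = 1.90×10^5 km³.

≈ 1.90×10^5 km³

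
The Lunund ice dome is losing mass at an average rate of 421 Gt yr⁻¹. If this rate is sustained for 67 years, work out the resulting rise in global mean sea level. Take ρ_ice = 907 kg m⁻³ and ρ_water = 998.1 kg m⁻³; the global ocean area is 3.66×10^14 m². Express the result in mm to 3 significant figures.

Total mass lost = 421 Gt/yr × 67 yr = 2.821×10^4 Gt = 2.821×10^16 kg.
ρ_w = 998.1 kg m⁻³, so water volume = 2.821×10^16 / 998.1 = 2.826×10^13 m³.
Δh = 2.826×10^13 / 3.66×10^14 = 0.0772 m = 77.2 mm.

≈ 77.2 mm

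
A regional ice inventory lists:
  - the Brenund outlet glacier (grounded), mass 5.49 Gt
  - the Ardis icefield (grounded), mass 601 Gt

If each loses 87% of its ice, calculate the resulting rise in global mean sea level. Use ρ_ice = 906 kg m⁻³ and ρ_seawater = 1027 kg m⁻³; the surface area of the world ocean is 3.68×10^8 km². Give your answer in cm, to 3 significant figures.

Brenund: 0.87 × 5.49 Gt = 4.776×10^12 kg; dividing by ρ_w = 1027 kg m⁻³ gives 4.651×10^9 m³ of water.
Ardis: 0.87 × 601 Gt = 5.229×10^14 kg; dividing by ρ_w = 1027 kg m⁻³ gives 5.091×10^11 m³ of water.
Total added water ≈ 5.138×10^11 m³ over 3.68×10^14 m² → Δh = 1.40×10^-3 m = 0.140 cm.

≈ 0.140 cm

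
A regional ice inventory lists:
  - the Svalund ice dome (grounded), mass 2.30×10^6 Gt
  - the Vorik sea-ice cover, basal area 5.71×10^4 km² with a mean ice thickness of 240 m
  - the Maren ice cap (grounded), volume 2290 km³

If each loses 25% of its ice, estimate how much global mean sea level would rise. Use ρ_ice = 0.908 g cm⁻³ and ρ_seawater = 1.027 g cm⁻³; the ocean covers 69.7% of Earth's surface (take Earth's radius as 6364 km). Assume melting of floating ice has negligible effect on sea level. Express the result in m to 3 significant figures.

≈ 1.58 m

Svalund: 0.25 × 2.30×10^6 Gt = 5.750×10^17 kg; dividing by ρ_w = 1.027 g cm⁻³ = 1027 kg m⁻³ gives 5.599×10^14 m³ of water.
The Vorik sea-ice cover is floating and already displaces its own weight of water, so its melt adds essentially nothing to sea level.
Maren: 0.25 × 2290 km³ × (908/1027) = 506.2 km³ of water.
Total added water ≈ 5.604×10^14 m³ over 3.55×10^14 m² → Δh = 1.58 m.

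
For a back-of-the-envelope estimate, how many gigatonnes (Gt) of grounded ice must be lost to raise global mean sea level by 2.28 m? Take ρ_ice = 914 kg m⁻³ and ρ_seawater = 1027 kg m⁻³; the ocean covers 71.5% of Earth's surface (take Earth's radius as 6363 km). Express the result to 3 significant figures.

Required water volume = Δh × A = 2.28 m × 3.64×10^14 m² = 8.294×10^14 m³.
ρ_w = 1027 kg m⁻³, so the mass of water = 8.294×10^14 m³ × 1027 kg m⁻³ = 8.518×10^17 kg = 8.52×10^5 Gt (and the same mass of ice, by conservation).

≈ 8.52×10^5 Gt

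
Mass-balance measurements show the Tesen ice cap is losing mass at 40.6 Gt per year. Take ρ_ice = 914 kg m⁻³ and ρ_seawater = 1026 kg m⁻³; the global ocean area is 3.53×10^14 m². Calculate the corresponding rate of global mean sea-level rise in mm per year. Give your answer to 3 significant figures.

≈ 0.112 mm/yr

ρ_w = 1026 kg m⁻³. Annual water volume added = 40.6 Gt / ρ_w = 4.060×10^13 kg / 1026 kg m⁻³ = 3.957×10^10 m³.
Δh per year = 3.957×10^10 / 3.53×10^14 = 1.12×10^-4 m = 0.112 mm.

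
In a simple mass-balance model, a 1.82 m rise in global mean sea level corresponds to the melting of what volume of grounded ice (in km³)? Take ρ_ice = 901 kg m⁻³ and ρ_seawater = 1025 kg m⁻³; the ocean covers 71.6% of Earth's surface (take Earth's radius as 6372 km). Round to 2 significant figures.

Required water volume = Δh × A = 1.82 m × 3.65×10^14 m² = 6.649×10^14 m³ = 6.649×10^5 km³.
Ice volume = water volume × ρ_w/ρ_ice = 6.649×10^5 × 1025/901 = 7.6×10^5 km³.

≈ 7.6×10^5 km³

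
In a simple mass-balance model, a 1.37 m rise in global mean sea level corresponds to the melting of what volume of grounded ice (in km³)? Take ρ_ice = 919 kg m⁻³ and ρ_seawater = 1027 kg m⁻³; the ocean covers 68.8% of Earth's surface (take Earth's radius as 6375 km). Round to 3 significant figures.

≈ 5.38×10^5 km³

Required water volume = Δh × A = 1.37 m × 3.51×10^14 m² = 4.814×10^14 m³ = 4.814×10^5 km³.
Ice volume = water volume × ρ_w/ρ_ice = 4.814×10^5 × 1027/919 = 5.38×10^5 km³.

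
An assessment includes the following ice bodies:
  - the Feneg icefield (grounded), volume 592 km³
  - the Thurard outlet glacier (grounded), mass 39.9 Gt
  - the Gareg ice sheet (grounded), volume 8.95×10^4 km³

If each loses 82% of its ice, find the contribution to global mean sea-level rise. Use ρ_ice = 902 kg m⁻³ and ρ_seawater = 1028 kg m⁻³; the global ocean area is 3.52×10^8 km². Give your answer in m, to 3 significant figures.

≈ 0.184 m

Feneg: 0.82 × 592 km³ × (902/1028) = 425.9 km³ of water.
Thurard: 0.82 × 39.9 Gt = 3.272×10^13 kg; dividing by ρ_w = 1028 kg m⁻³ gives 3.183×10^10 m³ of water.
Gareg: 0.82 × 8.95×10^4 km³ × (902/1028) = 6.439×10^4 km³ of water.
Total added water ≈ 6.485×10^13 m³ over 3.52×10^14 m² → Δh = 0.184 m.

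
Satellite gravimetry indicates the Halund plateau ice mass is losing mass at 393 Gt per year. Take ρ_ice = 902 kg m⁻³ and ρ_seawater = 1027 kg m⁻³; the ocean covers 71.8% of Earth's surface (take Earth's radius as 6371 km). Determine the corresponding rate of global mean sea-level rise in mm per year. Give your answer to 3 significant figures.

≈ 1.04 mm/yr

ρ_w = 1027 kg m⁻³. Annual water volume added = 393 Gt / ρ_w = 3.930×10^14 kg / 1027 kg m⁻³ = 3.827×10^11 m³.
Δh per year = 3.827×10^11 / 3.66×10^14 = 1.04×10^-3 m = 1.04 mm.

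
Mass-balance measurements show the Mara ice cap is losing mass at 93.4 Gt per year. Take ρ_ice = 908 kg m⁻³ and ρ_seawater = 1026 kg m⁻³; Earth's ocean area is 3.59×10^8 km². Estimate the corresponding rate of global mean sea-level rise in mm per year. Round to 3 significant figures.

≈ 0.254 mm/yr

ρ_w = 1026 kg m⁻³. Annual water volume added = 93.4 Gt / ρ_w = 9.340×10^13 kg / 1026 kg m⁻³ = 9.103×10^10 m³.
Δh per year = 9.103×10^10 / 3.59×10^14 = 2.54×10^-4 m = 0.254 mm.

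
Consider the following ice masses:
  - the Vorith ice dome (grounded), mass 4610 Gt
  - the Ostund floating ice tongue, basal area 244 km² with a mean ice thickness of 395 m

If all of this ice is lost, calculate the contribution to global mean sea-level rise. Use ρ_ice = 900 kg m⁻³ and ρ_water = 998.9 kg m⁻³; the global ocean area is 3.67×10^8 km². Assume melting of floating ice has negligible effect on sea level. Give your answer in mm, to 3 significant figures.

Vorith: 4610 Gt = 4.610×10^15 kg; dividing by ρ_w = 998.9 kg m⁻³ gives 4.615×10^12 m³ of water.
The Ostund floating ice tongue is floating and already displaces its own weight of water, so its melt adds essentially nothing to sea level.
Total added water ≈ 4.615×10^12 m³ over 3.67×10^14 m² → Δh = 0.0126 m = 12.6 mm.

≈ 12.6 mm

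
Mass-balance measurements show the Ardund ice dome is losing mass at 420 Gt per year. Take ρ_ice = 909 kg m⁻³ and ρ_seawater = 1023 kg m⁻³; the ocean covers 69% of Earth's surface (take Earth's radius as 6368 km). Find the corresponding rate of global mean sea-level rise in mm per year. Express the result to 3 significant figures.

≈ 1.17 mm/yr

ρ_w = 1023 kg m⁻³. Annual water volume added = 420 Gt / ρ_w = 4.200×10^14 kg / 1023 kg m⁻³ = 4.106×10^11 m³.
Δh per year = 4.106×10^11 / 3.52×10^14 = 1.17×10^-3 m = 1.17 mm.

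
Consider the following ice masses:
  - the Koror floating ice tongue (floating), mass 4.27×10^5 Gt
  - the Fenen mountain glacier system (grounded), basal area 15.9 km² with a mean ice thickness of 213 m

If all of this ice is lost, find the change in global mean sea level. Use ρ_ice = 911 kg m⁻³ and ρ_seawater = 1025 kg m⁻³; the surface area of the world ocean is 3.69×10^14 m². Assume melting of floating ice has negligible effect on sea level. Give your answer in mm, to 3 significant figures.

≈ 8.16×10^-3 mm

The Koror floating ice tongue is floating and already displaces its own weight of water, so its melt adds essentially nothing to sea level.
Fenen: ice volume = 15.9 km² × 213 m = 3.387 km³; 3.387 × (911/1025) = 3.010 km³ of water.
Total added water ≈ 3.010×10^9 m³ over 3.69×10^14 m² → Δh = 8.16×10^-6 m = 8.16×10^-3 mm.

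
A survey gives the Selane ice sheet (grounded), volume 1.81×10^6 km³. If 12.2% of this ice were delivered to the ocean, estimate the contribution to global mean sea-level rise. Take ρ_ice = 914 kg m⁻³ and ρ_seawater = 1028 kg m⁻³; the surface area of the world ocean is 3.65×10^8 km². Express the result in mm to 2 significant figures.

≈ 540 mm

Selane: 0.122 × 1.81×10^6 km³ × (914/1028) = 1.963×10^5 km³ of water.
Spread over 3.65×10^14 m² of ocean, Δh = 1.963×10^14 / 3.65×10^14 = 0.538 m = 540 mm.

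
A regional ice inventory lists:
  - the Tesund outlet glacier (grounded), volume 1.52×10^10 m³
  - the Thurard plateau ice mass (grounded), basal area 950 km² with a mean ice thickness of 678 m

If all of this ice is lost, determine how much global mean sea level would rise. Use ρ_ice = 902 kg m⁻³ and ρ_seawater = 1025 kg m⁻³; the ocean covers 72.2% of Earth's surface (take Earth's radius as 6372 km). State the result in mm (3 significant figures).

Tesund: 1.52×10^10 m³ × (902/1025) = 1.338×10^10 m³ of water.
Thurard: ice volume = 950 km² × 678 m = 644.1 km³; 644.1 × (902/1025) = 566.8 km³ of water.
Total added water ≈ 5.802×10^11 m³ over 3.68×10^14 m² → Δh = 1.57×10^-3 m = 1.57 mm.

≈ 1.57 mm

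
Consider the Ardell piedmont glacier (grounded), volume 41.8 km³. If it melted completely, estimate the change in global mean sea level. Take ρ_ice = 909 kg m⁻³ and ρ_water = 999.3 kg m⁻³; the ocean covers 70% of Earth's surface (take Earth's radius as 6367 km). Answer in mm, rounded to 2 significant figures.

≈ 0.11 mm

Ardell: 41.8 km³ × (909/999.3) = 38.02 km³ of water.
Spread over 3.57×10^14 m² of ocean, Δh = 3.802×10^10 / 3.57×10^14 = 1.07×10^-4 m = 0.11 mm.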